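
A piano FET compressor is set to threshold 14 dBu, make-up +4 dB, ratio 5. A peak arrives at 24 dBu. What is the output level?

20 dBu

The input is 10 dB above the 14 dBu threshold.
The 10 dB excess becomes 2 dB after 5:1 reduction.
Output = 14 + 2 = 16 dBu; make-up adds 4 dB, giving 20 dBu.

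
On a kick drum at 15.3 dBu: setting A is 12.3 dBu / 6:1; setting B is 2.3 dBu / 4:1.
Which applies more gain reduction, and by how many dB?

B, by 7.25 dB

A: GR = 3 − 3/6 = 2.5 dB.
B: GR = 13 − 13/4 = 9.75 dB.
Difference: 7.25 dB in favour of B.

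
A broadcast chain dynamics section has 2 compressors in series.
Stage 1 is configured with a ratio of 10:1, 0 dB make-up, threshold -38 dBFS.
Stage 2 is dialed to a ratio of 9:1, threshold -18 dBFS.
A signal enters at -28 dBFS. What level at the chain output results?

Stage 1: -28 dBFS is 10 dB over -38 dBFS; at 10:1 that becomes 1 dB over, giving -37 dBFS.
Stage 2: -37 dBFS is at or below the -18 dBFS threshold — no compression; output -37 dBFS.

-37 dBFS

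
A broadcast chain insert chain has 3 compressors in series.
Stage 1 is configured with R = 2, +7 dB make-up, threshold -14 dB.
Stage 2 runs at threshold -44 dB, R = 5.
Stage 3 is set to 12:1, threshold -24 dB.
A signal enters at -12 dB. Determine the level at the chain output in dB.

-36.4 dB

Stage 1: 2 dB above -14 dB, reduced 2:1 to 1 dB above → -13 dB; +7 dB make-up → -6 dB.
Stage 2: -6 dB is 38 dB over -44 dB; at 5:1 that becomes 7.6 dB over, giving -36.4 dB.
Stage 3: -36.4 dB ≤ -24 dB, so stage 3 doesn't engage; output -36.4 dB.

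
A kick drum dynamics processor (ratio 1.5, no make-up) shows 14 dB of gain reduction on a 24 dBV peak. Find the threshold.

Gain reduction = 24 − 10 = 14 dB; output overshoot = GR / (R − 1) = 14 / 0.5 = 28 dB.
Threshold = output − output overshoot = 10 − 28 = -18 dBV.

-18 dBV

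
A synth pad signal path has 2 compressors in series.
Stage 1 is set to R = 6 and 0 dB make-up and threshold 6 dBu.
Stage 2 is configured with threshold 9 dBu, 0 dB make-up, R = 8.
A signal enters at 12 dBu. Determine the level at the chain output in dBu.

Stage 1: overshoot 6 dB → 6/6 = 1 dB → 7 dBu.
Stage 2: 7 dBu ≤ 9 dBu, so stage 2 doesn't engage; output 7 dBu.

7 dBu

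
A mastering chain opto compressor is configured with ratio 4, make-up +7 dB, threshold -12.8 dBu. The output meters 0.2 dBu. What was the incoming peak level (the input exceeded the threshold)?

Stripping the +7 dB make-up gives -6.8 dBu at the gain stage.
Post-compression overshoot = -6.8 − (-12.8) = 6 dB.
Undo the ratio: input overshoot = 6 × 4 = 24 dB, giving input = 11.2 dBu.

11.2 dBu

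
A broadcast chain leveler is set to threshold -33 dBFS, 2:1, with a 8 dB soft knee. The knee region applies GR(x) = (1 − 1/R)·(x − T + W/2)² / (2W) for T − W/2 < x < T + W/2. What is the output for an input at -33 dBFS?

x − T + W/2 = -33 − (-33) + 4 = 4.
GR = (1 − 1/2) × 4² / 16 = 0.5 × 16 / 16 = 0.5 dB.
Output = -33 − 0.5 = -33.5 dBFS.

-33.5 dBFS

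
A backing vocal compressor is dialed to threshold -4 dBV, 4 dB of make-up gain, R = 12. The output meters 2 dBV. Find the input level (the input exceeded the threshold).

Before make-up, the level was 2 − 4 = -2 dBV.
The compressed level sits -2 − (-4) = 2 dB over threshold.
Input overshoot = R × output overshoot = 24 dB → input = -4 + 24 = 20 dBV.

20 dBV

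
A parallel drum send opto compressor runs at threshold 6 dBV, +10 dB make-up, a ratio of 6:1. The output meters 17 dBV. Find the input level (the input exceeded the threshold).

Before make-up, the level was 17 − 10 = 7 dBV.
Post-compression overshoot = 7 − 6 = 1 dB.
Before 6:1 compression the overshoot was 1 × 6 = 6 dB, so input = 6 + 6 = 12 dBV.

12 dBV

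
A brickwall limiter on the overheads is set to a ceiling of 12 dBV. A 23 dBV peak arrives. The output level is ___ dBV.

12 dBV

At ∞:1, everything above 12 dBV is held at the ceiling.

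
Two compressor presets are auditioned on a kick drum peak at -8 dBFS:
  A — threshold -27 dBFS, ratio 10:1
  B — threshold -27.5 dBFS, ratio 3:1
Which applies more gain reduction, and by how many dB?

A, by 4.1 dB

A: overshoot 19 dB → output overshoot 1.9 dB → GR 17.1 dB.
B: overshoot 19.5 dB → output overshoot 6.5 dB → GR 13 dB.
Difference: 4.1 dB in favour of A.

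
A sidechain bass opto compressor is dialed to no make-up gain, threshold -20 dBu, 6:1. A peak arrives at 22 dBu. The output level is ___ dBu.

22 dBu sits 42 dB over threshold.
The 42 dB excess becomes 7 dB after 6:1 reduction.
That puts the output at -13 dBu.

-13 dBu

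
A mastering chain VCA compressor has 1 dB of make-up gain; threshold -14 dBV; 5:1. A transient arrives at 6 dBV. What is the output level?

-9 dBV

The input is 20 dB above the -14 dBV threshold.
5:1 compression reduces that to 20/5 = 4 dB over.
Output = -14 + 4 = -10 dBV; make-up adds 1 dB, giving -9 dBV.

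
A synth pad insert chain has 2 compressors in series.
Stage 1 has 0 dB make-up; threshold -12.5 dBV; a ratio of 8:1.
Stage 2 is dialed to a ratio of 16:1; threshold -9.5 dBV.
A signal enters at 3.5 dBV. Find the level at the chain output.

-10.5 dBV

Stage 1: 3.5 dBV is 16 dB over -12.5 dBV; at 8:1 that becomes 2 dB over, giving -10.5 dBV.
Stage 2: -10.5 dBV ≤ -9.5 dBV, so stage 2 doesn't engage; output -10.5 dBV.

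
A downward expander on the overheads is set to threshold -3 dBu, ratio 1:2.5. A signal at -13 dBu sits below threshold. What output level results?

-28 dBu

Undershoot = (-3) − (-13) = 10 dB.
At 1:2.5, that expands to 25 dB under threshold.
Output = -3 − 25 = -28 dBu.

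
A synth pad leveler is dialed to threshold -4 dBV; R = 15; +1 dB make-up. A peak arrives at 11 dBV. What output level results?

-2 dBV

Overshoot: 11 − (-4) = 15 dB.
At 15:1 the overshoot is divided by 15, leaving 1 dB above threshold.
So the level is -4 + 1 = -3 dBV; make-up adds 1 dB, giving -2 dBV.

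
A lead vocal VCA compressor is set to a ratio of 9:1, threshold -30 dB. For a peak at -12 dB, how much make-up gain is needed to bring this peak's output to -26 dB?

2 dB

Without make-up, output = threshold + overshoot/9 = -30 + 2 = -28 dB.
Gap to target: 2 dB.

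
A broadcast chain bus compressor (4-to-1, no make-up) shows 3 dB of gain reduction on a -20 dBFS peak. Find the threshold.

-24 dBFS

Input is 4 dB above T (since output overshoot × R = input overshoot: (-23 − T)·4 = -20 − T gives T = -24 dBFS).
Check: -24 + (-20 − (-24))/4 = -24 + 1 = -23 dBFS. ✓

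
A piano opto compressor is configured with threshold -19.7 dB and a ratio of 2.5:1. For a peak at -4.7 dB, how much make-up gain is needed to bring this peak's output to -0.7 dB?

13 dB

The peak compresses to -19.7 + 15/2.5 = -13.7 dB.
To reach -0.7 dB requires -0.7 − (-13.7) = 13 dB of make-up.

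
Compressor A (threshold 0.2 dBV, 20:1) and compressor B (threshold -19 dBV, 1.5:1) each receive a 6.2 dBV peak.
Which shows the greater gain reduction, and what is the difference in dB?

B, by 2.7 dB

A: overshoot 6 dB → output overshoot 0.3 dB → GR 5.7 dB.
B: overshoot 25.2 dB → output overshoot 16.8 dB → GR 8.4 dB.
B reduces 2.7 dB more.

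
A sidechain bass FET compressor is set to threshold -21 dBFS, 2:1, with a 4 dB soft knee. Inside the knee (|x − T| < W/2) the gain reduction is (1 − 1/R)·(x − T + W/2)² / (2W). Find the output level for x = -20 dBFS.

-20.5625 dBFS

x − T + W/2 = -20 − (-21) + 2 = 3.
GR = (1 − 1/2) × 3² / 8 = 0.5 × 9 / 8 = 0.5625 dB.
Output = -20 − 0.5625 = -20.5625 dBFS.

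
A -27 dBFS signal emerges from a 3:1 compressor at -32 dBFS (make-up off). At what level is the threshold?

Gain reduction = -27 − (-32) = 5 dB; output overshoot = GR / (R − 1) = 5 / 2 = 2.5 dB.
Threshold = output − output overshoot = -32 − 2.5 = -34.5 dBFS.

-34.5 dBFS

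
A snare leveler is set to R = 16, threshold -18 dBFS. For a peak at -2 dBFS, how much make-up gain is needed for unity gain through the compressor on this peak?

Overshoot 16 dB → 16/16 = 1 dB after compression, so the compressed level is -18 + 1 = -17 dBFS.
Make-up = target − compressed = -2 − (-17) = 15 dB.

15 dB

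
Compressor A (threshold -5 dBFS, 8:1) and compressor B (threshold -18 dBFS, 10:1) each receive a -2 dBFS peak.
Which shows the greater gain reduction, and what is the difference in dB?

A: GR = 3 − 3/8 = 2.625 dB.
B: GR = 16 − 16/10 = 14.4 dB.
B applies 11.775 dB more gain reduction.

B, by 11.775 dB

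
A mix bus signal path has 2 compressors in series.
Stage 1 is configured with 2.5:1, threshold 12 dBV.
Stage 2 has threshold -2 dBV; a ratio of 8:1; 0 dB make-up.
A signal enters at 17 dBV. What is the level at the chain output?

0 dBV

Stage 1: 17 dBV is 5 dB over 12 dBV; at 2.5:1 that becomes 2 dB over, giving 14 dBV.
Stage 2: 14 dBV is 16 dB over -2 dBV; at 8:1 that becomes 2 dB over, giving 0 dBV.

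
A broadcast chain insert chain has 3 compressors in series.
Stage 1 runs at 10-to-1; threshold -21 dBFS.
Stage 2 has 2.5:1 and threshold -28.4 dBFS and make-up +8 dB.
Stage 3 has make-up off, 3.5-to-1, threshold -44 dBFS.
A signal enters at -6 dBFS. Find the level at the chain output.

Stage 1: -6 dBFS is 15 dB over -21 dBFS; at 10:1 that becomes 1.5 dB over, giving -19.5 dBFS.
Stage 2: 8.9 dB above -28.4 dBFS, reduced 2.5:1 to 3.56 dB above → -24.84 dBFS; +8 dB make-up → -16.84 dBFS.
Stage 3: -16.84 dBFS is 27.16 dB over -44 dBFS; at 3.5:1 that becomes 7.76 dB over, giving -36.24 dBFS.

-36.24 dBFS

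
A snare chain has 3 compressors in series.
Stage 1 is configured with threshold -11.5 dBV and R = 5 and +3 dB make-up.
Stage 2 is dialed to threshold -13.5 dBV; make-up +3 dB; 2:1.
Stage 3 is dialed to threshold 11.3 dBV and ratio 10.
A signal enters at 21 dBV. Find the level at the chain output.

-4.75 dBV

Stage 1: overshoot 32.5 dB → 32.5/5 = 6.5 dB → -5 dBV; +3 dB make-up → -2 dBV.
Stage 2: -2 dBV is 11.5 dB over -13.5 dBV; at 2:1 that becomes 5.75 dB over, giving -7.75 dBV; +3 dB make-up → -4.75 dBV.
Stage 3: -4.75 dBV ≤ 11.3 dBV, so stage 3 doesn't engage; output -4.75 dBV.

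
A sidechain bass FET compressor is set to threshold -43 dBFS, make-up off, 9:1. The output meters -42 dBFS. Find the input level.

That's 1 dB above the -43 dBFS threshold.
Before 9:1 compression the overshoot was 1 × 9 = 9 dB, so input = -43 + 9 = -34 dBFS.

-34 dBFS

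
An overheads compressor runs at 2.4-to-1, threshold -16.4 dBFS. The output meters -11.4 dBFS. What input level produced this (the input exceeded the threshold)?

-4.4 dBFS

That's 5 dB above the -16.4 dBFS threshold.
Input overshoot = R × output overshoot = 12 dB → input = -16.4 + 12 = -4.4 dBFS.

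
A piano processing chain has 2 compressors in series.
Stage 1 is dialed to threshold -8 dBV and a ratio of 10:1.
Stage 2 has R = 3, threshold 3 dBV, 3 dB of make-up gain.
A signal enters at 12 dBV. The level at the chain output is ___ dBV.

Stage 1: 12 dBV is 20 dB over -8 dBV; at 10:1 that becomes 2 dB over, giving -6 dBV.
Stage 2: below threshold (-6 ≤ 3); passes unchanged; make-up brings it to -3 dBV.

-3 dBV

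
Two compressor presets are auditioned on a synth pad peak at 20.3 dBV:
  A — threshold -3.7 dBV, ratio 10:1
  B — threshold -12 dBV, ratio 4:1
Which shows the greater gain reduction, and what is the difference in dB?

A: overshoot 24 dB → output overshoot 2.4 dB → GR 21.6 dB.
B: overshoot 32.3 dB → output overshoot 8.075 dB → GR 24.225 dB.
Difference: 2.625 dB in favour of B.

B, by 2.625 dB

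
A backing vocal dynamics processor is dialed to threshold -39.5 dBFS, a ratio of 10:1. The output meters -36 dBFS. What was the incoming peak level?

-4.5 dBFS

Post-compression overshoot = -36 − (-39.5) = 3.5 dB.
Undo the ratio: input overshoot = 3.5 × 10 = 35 dB, giving input = -4.5 dBFS.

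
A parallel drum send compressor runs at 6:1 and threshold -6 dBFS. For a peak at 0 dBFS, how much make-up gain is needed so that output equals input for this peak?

The peak compresses to -6 + 6/6 = -5 dBFS.
To reach 0 dBFS requires 0 − (-5) = 5 dB of make-up.

5 dB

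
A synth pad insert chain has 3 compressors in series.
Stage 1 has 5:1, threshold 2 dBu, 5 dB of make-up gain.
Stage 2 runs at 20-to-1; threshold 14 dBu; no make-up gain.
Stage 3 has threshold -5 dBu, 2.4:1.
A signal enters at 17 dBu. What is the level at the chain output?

1.25 dBu

Stage 1: 17 dBu is 15 dB over 2 dBu; at 5:1 that becomes 3 dB over, giving 5 dBu; +5 dB make-up → 10 dBu.
Stage 2: 10 dBu ≤ 14 dBu, so stage 2 doesn't engage; output 10 dBu.
Stage 3: overshoot 15 dB → 15/2.4 = 6.25 dB → 1.25 dBu.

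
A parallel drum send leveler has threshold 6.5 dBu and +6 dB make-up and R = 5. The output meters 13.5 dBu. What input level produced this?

Remove make-up: 13.5 − 6 = 7.5 dBu.
Post-compression overshoot = 7.5 − 6.5 = 1 dB.
Undo the ratio: input overshoot = 1 × 5 = 5 dB, giving input = 11.5 dBu.

11.5 dBu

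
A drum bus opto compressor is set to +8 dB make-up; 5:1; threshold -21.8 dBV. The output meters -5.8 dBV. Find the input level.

18.2 dBV

Stripping the +8 dB make-up gives -13.8 dBV at the gain stage.
That's 8 dB above the -21.8 dBV threshold.
Before 5:1 compression the overshoot was 8 × 5 = 40 dB, so input = -21.8 + 40 = 18.2 dBV.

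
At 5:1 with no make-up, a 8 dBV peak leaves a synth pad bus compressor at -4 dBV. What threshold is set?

-7 dBV

Gain reduction = 8 − (-4) = 12 dB; output overshoot = GR / (R − 1) = 12 / 4 = 3 dB.
Threshold = output − output overshoot = -4 − 3 = -7 dBV.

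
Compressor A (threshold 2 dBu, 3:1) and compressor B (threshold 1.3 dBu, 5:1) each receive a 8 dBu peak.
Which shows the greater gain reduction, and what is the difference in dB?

A: GR = 6 − 6/3 = 4 dB.
B: GR = 6.7 − 6.7/5 = 5.36 dB.
B reduces 1.36 dB more.

B, by 1.36 dB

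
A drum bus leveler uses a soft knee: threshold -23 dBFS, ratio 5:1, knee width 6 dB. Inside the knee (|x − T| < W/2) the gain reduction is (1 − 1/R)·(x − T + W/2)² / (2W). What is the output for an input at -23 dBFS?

-23.6 dBFS

x − T + W/2 = -23 − (-23) + 3 = 3.
GR = (1 − 1/5) × 3² / 12 = 0.8 × 9 / 12 = 0.6 dB.
Output = -23 − 0.6 = -23.6 dBFS.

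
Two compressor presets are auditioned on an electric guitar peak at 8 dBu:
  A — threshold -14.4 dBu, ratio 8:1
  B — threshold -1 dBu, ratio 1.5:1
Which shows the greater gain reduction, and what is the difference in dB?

A: 22.4 dB over, compressed to 2.8 dB over, so 19.6 dB of GR.
B: 9 dB over, compressed to 6 dB over, so 3 dB of GR.
A applies 16.6 dB more gain reduction.

A, by 16.6 dB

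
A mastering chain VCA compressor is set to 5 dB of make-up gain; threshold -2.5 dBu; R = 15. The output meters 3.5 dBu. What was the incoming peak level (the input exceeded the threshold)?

Stripping the +5 dB make-up gives -1.5 dBu at the gain stage.
The compressed level sits -1.5 − (-2.5) = 1 dB over threshold.
Before 15:1 compression the overshoot was 1 × 15 = 15 dB, so input = -2.5 + 15 = 12.5 dBu.

12.5 dBu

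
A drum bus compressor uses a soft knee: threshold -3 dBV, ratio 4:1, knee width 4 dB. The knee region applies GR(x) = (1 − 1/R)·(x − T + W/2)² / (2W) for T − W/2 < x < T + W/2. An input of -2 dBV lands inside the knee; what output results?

-2.84375 dBV

x − T + W/2 = -2 − (-3) + 2 = 3.
GR = (1 − 1/4) × 3² / 8 = 0.75 × 9 / 8 = 0.84375 dB.
Output = -2 − 0.84375 = -2.84375 dBV.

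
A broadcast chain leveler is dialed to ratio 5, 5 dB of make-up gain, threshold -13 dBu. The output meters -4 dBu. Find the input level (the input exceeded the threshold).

7 dBu

Stripping the +5 dB make-up gives -9 dBu at the gain stage.
That's 4 dB above the -13 dBu threshold.
Before 5:1 compression the overshoot was 4 × 5 = 20 dB, so input = -13 + 20 = 7 dBu.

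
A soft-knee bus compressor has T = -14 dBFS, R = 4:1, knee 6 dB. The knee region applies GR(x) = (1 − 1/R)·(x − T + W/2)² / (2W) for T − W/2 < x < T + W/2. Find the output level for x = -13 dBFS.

x − T + W/2 = -13 − (-14) + 3 = 4.
GR = (1 − 1/4) × 4² / 12 = 0.75 × 16 / 12 = 1 dB.
Output = -13 − 1 = -14 dBFS.

-14 dBFS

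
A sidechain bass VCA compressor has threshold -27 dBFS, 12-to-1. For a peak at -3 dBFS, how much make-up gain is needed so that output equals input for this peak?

22 dB

The peak compresses to -27 + 24/12 = -25 dBFS.
To reach -3 dBFS requires -3 − (-25) = 22 dB of make-up.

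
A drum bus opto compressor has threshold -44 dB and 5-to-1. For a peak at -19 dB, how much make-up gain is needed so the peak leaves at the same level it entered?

The peak compresses to -44 + 25/5 = -39 dB.
To reach -19 dB requires -19 − (-39) = 20 dB of make-up.

20 dB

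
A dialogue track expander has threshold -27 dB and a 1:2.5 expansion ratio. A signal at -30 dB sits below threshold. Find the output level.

Undershoot = (-27) − (-30) = 3 dB.
At 1:2.5, that expands to 7.5 dB under threshold.
Output = -27 − 7.5 = -34.5 dB.

-34.5 dB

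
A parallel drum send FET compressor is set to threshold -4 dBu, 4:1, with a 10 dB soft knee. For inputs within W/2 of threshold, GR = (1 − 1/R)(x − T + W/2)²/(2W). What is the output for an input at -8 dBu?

-8.0375 dBu

x − T + W/2 = -8 − (-4) + 5 = 1.
GR = (1 − 1/4) × 1² / 20 = 0.75 × 1 / 20 = 0.0375 dB.
Output = -8 − 0.0375 = -8.0375 dBu.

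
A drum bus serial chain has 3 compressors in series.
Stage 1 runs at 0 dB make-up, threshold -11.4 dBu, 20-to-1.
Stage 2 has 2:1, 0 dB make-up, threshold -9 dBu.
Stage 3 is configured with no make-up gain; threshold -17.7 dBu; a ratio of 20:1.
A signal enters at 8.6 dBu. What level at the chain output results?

Stage 1: 8.6 dBu is 20 dB over -11.4 dBu; at 20:1 that becomes 1 dB over, giving -10.4 dBu.
Stage 2: -10.4 dBu is at or below the -9 dBu threshold — no compression; output -10.4 dBu.
Stage 3: -10.4 dBu is 7.3 dB over -17.7 dBu; at 20:1 that becomes 0.365 dB over, giving -17.335 dBu.

-17.335 dBu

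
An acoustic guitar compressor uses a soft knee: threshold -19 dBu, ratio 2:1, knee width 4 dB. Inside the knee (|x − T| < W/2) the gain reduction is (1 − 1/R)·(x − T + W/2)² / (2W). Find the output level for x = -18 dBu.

-18.5625 dBu

x − T + W/2 = -18 − (-19) + 2 = 3.
GR = (1 − 1/2) × 3² / 8 = 0.5 × 9 / 8 = 0.5625 dB.
Output = -18 − 0.5625 = -18.5625 dBu.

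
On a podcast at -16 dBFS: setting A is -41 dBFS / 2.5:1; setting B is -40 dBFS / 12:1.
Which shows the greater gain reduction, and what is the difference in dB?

A: GR = 25 − 25/2.5 = 15 dB.
B: GR = 24 − 24/12 = 22 dB.
Difference: 7 dB in favour of B.

B, by 7 dB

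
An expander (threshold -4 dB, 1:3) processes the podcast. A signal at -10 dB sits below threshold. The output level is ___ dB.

-22 dB

The input is 6 dB below the -4 dB threshold.
A 1:3 expander multiplies undershoot by 3: 6 × 3 = 18 dB below threshold.
Output = -4 − 18 = -22 dB.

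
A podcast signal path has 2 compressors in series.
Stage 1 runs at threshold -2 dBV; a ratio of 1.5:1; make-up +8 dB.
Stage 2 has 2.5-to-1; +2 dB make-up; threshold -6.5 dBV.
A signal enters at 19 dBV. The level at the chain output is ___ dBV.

6.1 dBV

Stage 1: overshoot 21 dB → 21/1.5 = 14 dB → 12 dBV; +8 dB make-up → 20 dBV.
Stage 2: overshoot 26.5 dB → 26.5/2.5 = 10.6 dB → 4.1 dBV; +2 dB make-up → 6.1 dBV.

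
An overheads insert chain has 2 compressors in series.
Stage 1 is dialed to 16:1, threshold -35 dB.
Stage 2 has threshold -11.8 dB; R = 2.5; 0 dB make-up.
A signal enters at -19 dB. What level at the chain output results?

-34 dB

Stage 1: overshoot 16 dB → 16/16 = 1 dB → -34 dB.
Stage 2: -34 dB ≤ -11.8 dB, so stage 2 doesn't engage; output -34 dB.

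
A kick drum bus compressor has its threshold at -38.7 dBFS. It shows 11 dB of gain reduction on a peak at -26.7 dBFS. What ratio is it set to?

12:1

Input overshoot = -26.7 − (-38.7) = 12 dB.
Output overshoot = 12 − 11 = 1 dB.
Ratio = input overshoot / output overshoot = 12 / 1 = 12.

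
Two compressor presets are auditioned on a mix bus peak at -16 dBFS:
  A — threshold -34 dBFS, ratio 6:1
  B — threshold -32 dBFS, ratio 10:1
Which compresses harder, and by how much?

A, by 0.6 dB

A: overshoot 18 dB → output overshoot 3 dB → GR 15 dB.
B: overshoot 16 dB → output overshoot 1.6 dB → GR 14.4 dB.
A reduces 0.6 dB more.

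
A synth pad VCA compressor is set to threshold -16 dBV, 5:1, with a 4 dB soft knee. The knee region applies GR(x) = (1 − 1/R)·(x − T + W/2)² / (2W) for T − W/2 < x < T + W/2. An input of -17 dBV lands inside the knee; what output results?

-17.1 dBV

x − T + W/2 = -17 − (-16) + 2 = 1.
GR = (1 − 1/5) × 1² / 8 = 0.8 × 1 / 8 = 0.1 dB.
Output = -17 − 0.1 = -17.1 dBV.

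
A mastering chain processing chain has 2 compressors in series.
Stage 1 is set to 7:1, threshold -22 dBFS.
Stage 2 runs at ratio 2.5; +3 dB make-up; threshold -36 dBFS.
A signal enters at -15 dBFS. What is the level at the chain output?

Stage 1: -15 dBFS is 7 dB over -22 dBFS; at 7:1 that becomes 1 dB over, giving -21 dBFS.
Stage 2: overshoot 15 dB → 15/2.5 = 6 dB → -30 dBFS; +3 dB make-up → -27 dBFS.

-27 dBFS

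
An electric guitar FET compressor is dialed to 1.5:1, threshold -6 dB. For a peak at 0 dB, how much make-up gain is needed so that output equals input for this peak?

The peak compresses to -6 + 6/1.5 = -2 dB.
To reach 0 dB requires 0 − (-2) = 2 dB of make-up.

2 dB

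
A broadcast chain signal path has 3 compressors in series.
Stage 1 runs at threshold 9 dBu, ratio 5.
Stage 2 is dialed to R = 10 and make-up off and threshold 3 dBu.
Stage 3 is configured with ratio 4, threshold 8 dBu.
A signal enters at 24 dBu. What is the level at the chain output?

3.9 dBu

Stage 1: overshoot 15 dB → 15/5 = 3 dB → 12 dBu.
Stage 2: overshoot 9 dB → 9/10 = 0.9 dB → 3.9 dBu.
Stage 3: below threshold (3.9 ≤ 8); passes unchanged; output 3.9 dBu.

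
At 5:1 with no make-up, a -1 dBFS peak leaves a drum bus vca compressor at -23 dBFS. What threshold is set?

Let T be the threshold. Output overshoot = (input overshoot)/R, so -23 − T = (-1 − T)/5.
5·(-23 − T) = -1 − T → 4·T = -115 − (-1) = -114.
T = -114/4 = -28.5 dBFS.

-28.5 dBFS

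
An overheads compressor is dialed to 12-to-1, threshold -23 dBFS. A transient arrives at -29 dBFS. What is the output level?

-29 dBFS is 6 dB below the -23 dBFS threshold, so no gain reduction is applied.
Output = input = -29 dBFS.

-29 dBFS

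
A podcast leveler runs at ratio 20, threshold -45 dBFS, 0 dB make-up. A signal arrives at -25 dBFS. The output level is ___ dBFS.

-44 dBFS

-25 dBFS sits 20 dB over threshold.
20:1 compression reduces that to 20/20 = 1 dB over.
That puts the output at -44 dBFS.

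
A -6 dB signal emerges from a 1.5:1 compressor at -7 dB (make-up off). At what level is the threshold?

Input is 3 dB above T (since output overshoot × R = input overshoot: (-7 − T)·1.5 = -6 − T gives T = -9 dB).
Check: -9 + (-6 − (-9))/1.5 = -9 + 2 = -7 dB. ✓

-9 dB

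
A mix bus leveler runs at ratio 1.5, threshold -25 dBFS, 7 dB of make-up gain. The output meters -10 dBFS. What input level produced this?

-13 dBFS

Stripping the +7 dB make-up gives -17 dBFS at the gain stage.
That's 8 dB above the -25 dBFS threshold.
Undo the ratio: input overshoot = 8 × 1.5 = 12 dB, giving input = -13 dBFS.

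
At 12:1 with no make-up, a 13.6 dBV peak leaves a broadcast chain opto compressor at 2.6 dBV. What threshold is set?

1.6 dBV

Input is 12 dB above T (since output overshoot × R = input overshoot: (2.6 − T)·12 = 13.6 − T gives T = 1.6 dBV).
Check: 1.6 + (13.6 − 1.6)/12 = 1.6 + 1 = 2.6 dBV. ✓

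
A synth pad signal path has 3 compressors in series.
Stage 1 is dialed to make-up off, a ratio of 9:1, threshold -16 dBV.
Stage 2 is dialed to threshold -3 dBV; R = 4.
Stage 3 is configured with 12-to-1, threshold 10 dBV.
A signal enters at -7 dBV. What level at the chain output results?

Stage 1: -7 dBV is 9 dB over -16 dBV; at 9:1 that becomes 1 dB over, giving -15 dBV.
Stage 2: below threshold (-15 ≤ -3); passes unchanged; output -15 dBV.
Stage 3: -15 dBV is at or below the 10 dBV threshold — no compression; output -15 dBV.

-15 dBV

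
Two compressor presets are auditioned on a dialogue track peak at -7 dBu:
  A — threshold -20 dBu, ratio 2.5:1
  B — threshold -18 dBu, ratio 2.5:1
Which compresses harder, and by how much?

A: 13 dB over, compressed to 5.2 dB over, so 7.8 dB of GR.
B: 11 dB over, compressed to 4.4 dB over, so 6.6 dB of GR.
A applies 1.2 dB more gain reduction.

A, by 1.2 dB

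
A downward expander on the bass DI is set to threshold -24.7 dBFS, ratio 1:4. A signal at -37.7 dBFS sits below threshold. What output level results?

-76.7 dBFS

Below threshold, a 1:4 expander applies gain = (4−1)×(T − x) of attenuation.
(4−1) × 13 = 39 dB, so output = -37.7 − 39 = -76.7 dBFS.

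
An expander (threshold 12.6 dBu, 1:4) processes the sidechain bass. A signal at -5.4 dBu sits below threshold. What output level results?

-59.4 dBu

The input is 18 dB below the 12.6 dBu threshold.
A 1:4 expander multiplies undershoot by 4: 18 × 4 = 72 dB below threshold.
Output = 12.6 − 72 = -59.4 dBu.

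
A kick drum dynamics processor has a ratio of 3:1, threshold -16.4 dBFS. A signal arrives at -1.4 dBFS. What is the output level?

-11.4 dBFS

-1.4 dBFS sits 15 dB over threshold.
3:1 compression reduces that to 15/3 = 5 dB over.
Output = -16.4 + 5 = -11.4 dBFS.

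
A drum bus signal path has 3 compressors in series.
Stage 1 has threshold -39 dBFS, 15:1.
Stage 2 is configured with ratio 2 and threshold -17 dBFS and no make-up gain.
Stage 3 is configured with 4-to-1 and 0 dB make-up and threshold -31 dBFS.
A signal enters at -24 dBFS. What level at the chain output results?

Stage 1: overshoot 15 dB → 15/15 = 1 dB → -38 dBFS.
Stage 2: below threshold (-38 ≤ -17); passes unchanged; output -38 dBFS.
Stage 3: below threshold (-38 ≤ -31); passes unchanged; output -38 dBFS.

-38 dBFS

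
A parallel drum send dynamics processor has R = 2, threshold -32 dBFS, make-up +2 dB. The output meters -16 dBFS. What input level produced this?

-4 dBFS

Before make-up, the level was -16 − 2 = -18 dBFS.
Post-compression overshoot = -18 − (-32) = 14 dB.
Before 2:1 compression the overshoot was 14 × 2 = 28 dB, so input = -32 + 28 = -4 dBFS.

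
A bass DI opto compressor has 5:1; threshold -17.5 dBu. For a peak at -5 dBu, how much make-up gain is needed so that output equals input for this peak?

The peak compresses to -17.5 + 12.5/5 = -15 dBu.
To reach -5 dBu requires -5 − (-15) = 10 dB of make-up.

10 dB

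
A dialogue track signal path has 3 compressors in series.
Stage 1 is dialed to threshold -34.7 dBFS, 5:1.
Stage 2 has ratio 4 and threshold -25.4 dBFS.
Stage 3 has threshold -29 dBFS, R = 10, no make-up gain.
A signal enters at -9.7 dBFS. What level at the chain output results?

Stage 1: 25 dB above -34.7 dBFS, reduced 5:1 to 5 dB above → -29.7 dBFS.
Stage 2: -29.7 dBFS is at or below the -25.4 dBFS threshold — no compression; output -29.7 dBFS.
Stage 3: -29.7 dBFS ≤ -29 dBFS, so stage 3 doesn't engage; output -29.7 dBFS.

-29.7 dBFS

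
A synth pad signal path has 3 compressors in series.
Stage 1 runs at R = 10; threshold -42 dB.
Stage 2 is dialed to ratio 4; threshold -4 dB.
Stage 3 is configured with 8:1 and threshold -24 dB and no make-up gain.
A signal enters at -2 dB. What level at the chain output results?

Stage 1: -2 dB is 40 dB over -42 dB; at 10:1 that becomes 4 dB over, giving -38 dB.
Stage 2: below threshold (-38 ≤ -4); passes unchanged; output -38 dB.
Stage 3: below threshold (-38 ≤ -24); passes unchanged; output -38 dB.

-38 dB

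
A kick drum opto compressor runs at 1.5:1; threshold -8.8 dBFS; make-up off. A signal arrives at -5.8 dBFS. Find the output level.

-5.8 dBFS sits 3 dB over threshold.
At 1.5:1 the overshoot is divided by 1.5, leaving 2 dB above threshold.
That puts the output at -6.8 dBFS.

-6.8 dBFS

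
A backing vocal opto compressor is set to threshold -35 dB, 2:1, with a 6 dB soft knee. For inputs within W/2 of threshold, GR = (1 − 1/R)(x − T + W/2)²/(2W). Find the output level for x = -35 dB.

-35.375 dB

x − T + W/2 = -35 − (-35) + 3 = 3.
GR = (1 − 1/2) × 3² / 12 = 0.5 × 9 / 12 = 0.375 dB.
Output = -35 − 0.375 = -35.375 dB.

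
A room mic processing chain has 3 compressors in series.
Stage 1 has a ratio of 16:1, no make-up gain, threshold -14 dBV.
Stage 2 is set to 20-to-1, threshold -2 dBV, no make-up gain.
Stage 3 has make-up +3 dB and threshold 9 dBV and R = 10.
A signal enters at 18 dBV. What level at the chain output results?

-9 dBV

Stage 1: 32 dB above -14 dBV, reduced 16:1 to 2 dB above → -12 dBV.
Stage 2: -12 dBV is at or below the -2 dBV threshold — no compression; output -12 dBV.
Stage 3: below threshold (-12 ≤ 9); passes unchanged; make-up brings it to -9 dBV.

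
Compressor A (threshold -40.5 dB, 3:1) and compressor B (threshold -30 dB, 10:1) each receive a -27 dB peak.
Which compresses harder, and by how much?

A: 13.5 dB over, compressed to 4.5 dB over, so 9 dB of GR.
B: 3 dB over, compressed to 0.3 dB over, so 2.7 dB of GR.
A reduces 6.3 dB more.

A, by 6.3 dB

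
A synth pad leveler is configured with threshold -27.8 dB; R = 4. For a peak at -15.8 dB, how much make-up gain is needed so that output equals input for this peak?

9 dB

Overshoot 12 dB → 12/4 = 3 dB after compression, so the compressed level is -27.8 + 3 = -24.8 dB.
Make-up = target − compressed = -15.8 − (-24.8) = 9 dB.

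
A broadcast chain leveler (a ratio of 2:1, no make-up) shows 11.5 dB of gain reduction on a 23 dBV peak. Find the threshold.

Input is 23 dB above T (since output overshoot × R = input overshoot: (11.5 − T)·2 = 23 − T gives T = 0 dBV).
Check: 0 + (23 − 0)/2 = 0 + 11.5 = 11.5 dBV. ✓

0 dBV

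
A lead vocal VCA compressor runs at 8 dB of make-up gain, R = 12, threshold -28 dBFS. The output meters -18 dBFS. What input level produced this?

Before make-up, the level was -18 − 8 = -26 dBFS.
That's 2 dB above the -28 dBFS threshold.
Undo the ratio: input overshoot = 2 × 12 = 24 dB, giving input = -4 dBFS.

-4 dBFS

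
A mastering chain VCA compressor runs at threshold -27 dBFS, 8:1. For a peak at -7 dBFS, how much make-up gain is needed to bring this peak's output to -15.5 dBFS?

9 dB

Without make-up, output = threshold + overshoot/8 = -27 + 2.5 = -24.5 dBFS.
Gap to target: 9 dB.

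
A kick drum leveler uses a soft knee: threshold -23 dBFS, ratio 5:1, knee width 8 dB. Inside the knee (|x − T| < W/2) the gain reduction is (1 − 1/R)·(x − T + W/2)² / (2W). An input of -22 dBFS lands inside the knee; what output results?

x − T + W/2 = -22 − (-23) + 4 = 5.
GR = (1 − 1/5) × 5² / 16 = 0.8 × 25 / 16 = 1.25 dB.
Output = -22 − 1.25 = -23.25 dBFS.

-23.25 dBFS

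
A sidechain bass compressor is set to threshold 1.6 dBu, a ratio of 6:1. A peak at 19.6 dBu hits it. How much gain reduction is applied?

15 dB

The signal is 18 dB above threshold.
At 6:1, output sits 18/6 = 3 dB above threshold.
So the signal is attenuated by 18 − 3 = 15 dB.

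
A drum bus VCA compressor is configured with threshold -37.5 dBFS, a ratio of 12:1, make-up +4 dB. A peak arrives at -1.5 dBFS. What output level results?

-30.5 dBFS

Overshoot: -1.5 − (-37.5) = 36 dB.
12:1 compression reduces that to 36/12 = 3 dB over.
So the level is -37.5 + 3 = -34.5 dBFS; make-up adds 4 dB, giving -30.5 dBFS.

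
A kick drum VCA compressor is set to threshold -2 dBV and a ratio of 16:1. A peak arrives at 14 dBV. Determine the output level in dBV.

The input is 16 dB above the -2 dBV threshold.
At 16:1 the overshoot is divided by 16, leaving 1 dB above threshold.
That puts the output at -1 dBV.

-1 dBV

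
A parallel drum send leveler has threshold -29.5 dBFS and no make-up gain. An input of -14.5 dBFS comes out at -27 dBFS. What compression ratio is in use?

6:1

Input overshoot = -14.5 − (-29.5) = 15 dB; output overshoot = -27 − (-29.5) = 2.5 dB.
Ratio = 15 / 2.5 = 6.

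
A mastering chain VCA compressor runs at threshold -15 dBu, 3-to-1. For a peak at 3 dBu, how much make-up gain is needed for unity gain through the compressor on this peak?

12 dB

The peak compresses to -15 + 18/3 = -9 dBu.
To reach 3 dBu requires 3 − (-9) = 12 dB of make-up.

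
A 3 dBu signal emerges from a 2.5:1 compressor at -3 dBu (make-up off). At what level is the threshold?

-7 dBu

Input is 10 dB above T (since output overshoot × R = input overshoot: (-3 − T)·2.5 = 3 − T gives T = -7 dBu).
Check: -7 + (3 − (-7))/2.5 = -7 + 4 = -3 dBu. ✓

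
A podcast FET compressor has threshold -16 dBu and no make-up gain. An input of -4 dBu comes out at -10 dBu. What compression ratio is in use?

2:1

Input overshoot = -4 − (-16) = 12 dB; output overshoot = -10 − (-16) = 6 dB.
Ratio = 12 / 6 = 2.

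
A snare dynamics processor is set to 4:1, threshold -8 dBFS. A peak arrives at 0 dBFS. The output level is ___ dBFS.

-6 dBFS

Overshoot: 0 − (-8) = 8 dB.
The 8 dB excess becomes 2 dB after 4:1 reduction.
Output = -8 + 2 = -6 dBFS.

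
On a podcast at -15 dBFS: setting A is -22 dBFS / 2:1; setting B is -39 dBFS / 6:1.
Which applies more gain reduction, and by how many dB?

B, by 16.5 dB

A: overshoot 7 dB → output overshoot 3.5 dB → GR 3.5 dB.
B: overshoot 24 dB → output overshoot 4 dB → GR 20 dB.
B applies 16.5 dB more gain reduction.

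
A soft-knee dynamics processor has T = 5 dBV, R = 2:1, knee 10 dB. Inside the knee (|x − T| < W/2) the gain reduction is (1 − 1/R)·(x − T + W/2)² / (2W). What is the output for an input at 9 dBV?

6.975 dBV

x − T + W/2 = 9 − 5 + 5 = 9.
GR = (1 − 1/2) × 9² / 20 = 0.5 × 81 / 20 = 2.025 dB.
Output = 9 − 2.025 = 6.975 dBV.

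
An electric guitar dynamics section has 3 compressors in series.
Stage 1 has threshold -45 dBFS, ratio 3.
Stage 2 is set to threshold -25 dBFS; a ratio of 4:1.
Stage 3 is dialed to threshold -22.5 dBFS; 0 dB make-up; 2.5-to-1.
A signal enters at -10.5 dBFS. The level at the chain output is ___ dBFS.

Stage 1: overshoot 34.5 dB → 34.5/3 = 11.5 dB → -33.5 dBFS.
Stage 2: -33.5 dBFS ≤ -25 dBFS, so stage 2 doesn't engage; output -33.5 dBFS.
Stage 3: below threshold (-33.5 ≤ -22.5); passes unchanged; output -33.5 dBFS.

-33.5 dBFS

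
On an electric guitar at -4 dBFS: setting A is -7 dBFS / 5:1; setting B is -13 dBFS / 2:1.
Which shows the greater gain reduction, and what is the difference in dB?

B, by 2.1 dB

A: 3 dB over, compressed to 0.6 dB over, so 2.4 dB of GR.
B: 9 dB over, compressed to 4.5 dB over, so 4.5 dB of GR.
Difference: 2.1 dB in favour of B.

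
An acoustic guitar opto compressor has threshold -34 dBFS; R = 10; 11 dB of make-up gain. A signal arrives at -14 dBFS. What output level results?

The input is 20 dB above the -34 dBFS threshold.
The 20 dB excess becomes 2 dB after 10:1 reduction.
That puts the output at -32 dBFS; make-up adds 11 dB, giving -21 dBFS.

-21 dBFS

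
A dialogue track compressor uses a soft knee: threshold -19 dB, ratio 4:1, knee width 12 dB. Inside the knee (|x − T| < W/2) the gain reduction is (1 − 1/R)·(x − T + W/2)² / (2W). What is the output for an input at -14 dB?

-17.78125 dB

x − T + W/2 = -14 − (-19) + 6 = 11.
GR = (1 − 1/4) × 11² / 24 = 0.75 × 121 / 24 = 3.78125 dB.
Output = -14 − 3.78125 = -17.78125 dB.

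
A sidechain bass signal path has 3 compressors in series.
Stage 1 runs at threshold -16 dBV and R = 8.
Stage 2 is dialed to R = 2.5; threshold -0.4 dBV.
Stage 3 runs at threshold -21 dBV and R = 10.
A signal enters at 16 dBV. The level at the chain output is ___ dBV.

-20.1 dBV

Stage 1: 32 dB above -16 dBV, reduced 8:1 to 4 dB above → -12 dBV.
Stage 2: -12 dBV is at or below the -0.4 dBV threshold — no compression; output -12 dBV.
Stage 3: overshoot 9 dB → 9/10 = 0.9 dB → -20.1 dBV.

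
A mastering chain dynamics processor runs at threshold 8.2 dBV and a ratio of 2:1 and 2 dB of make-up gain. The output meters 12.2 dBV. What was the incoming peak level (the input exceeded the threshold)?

12.2 dBV

Stripping the +2 dB make-up gives 10.2 dBV at the gain stage.
That's 2 dB above the 8.2 dBV threshold.
Undo the ratio: input overshoot = 2 × 2 = 4 dB, giving input = 12.2 dBV.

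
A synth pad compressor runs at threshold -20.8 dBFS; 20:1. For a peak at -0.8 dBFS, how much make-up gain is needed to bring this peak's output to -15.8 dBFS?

The peak compresses to -20.8 + 20/20 = -19.8 dBFS.
To reach -15.8 dBFS requires -15.8 − (-19.8) = 4 dB of make-up.

4 dB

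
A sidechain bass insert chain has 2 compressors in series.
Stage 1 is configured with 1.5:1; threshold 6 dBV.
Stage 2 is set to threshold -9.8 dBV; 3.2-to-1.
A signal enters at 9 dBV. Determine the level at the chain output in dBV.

-4.2375 dBV

Stage 1: overshoot 3 dB → 3/1.5 = 2 dB → 8 dBV.
Stage 2: overshoot 17.8 dB → 17.8/3.2 = 5.5625 dB → -4.2375 dBV.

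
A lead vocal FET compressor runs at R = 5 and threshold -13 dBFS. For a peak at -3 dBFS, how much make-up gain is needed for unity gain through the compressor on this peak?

Overshoot 10 dB → 10/5 = 2 dB after compression, so the compressed level is -13 + 2 = -11 dBFS.
Make-up = target − compressed = -3 − (-11) = 8 dB.

8 dB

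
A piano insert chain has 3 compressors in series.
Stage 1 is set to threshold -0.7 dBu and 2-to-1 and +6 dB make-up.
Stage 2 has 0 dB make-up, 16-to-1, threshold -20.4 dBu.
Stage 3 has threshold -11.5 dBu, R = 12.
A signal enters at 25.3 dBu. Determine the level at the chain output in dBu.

-17.98125 dBu

Stage 1: 26 dB above -0.7 dBu, reduced 2:1 to 13 dB above → 12.3 dBu; +6 dB make-up → 18.3 dBu.
Stage 2: 18.3 dBu is 38.7 dB over -20.4 dBu; at 16:1 that becomes 2.41875 dB over, giving -17.98125 dBu.
Stage 3: -17.98125 dBu is at or below the -11.5 dBu threshold — no compression; output -17.98125 dBu.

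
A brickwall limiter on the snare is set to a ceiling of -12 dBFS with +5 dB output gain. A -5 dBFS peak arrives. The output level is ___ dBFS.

The limiter clamps the peak to its -12 dBFS ceiling.
Output gain then adds 5 dB: -12 + 5 = -7 dBFS.

-7 dBFS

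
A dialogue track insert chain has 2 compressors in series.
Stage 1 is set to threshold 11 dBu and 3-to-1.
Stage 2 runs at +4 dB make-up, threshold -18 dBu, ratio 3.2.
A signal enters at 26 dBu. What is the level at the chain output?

Stage 1: 15 dB above 11 dBu, reduced 3:1 to 5 dB above → 16 dBu.
Stage 2: 34 dB above -18 dBu, reduced 3.2:1 to 10.625 dB above → -7.375 dBu; +4 dB make-up → -3.375 dBu.

-3.375 dBu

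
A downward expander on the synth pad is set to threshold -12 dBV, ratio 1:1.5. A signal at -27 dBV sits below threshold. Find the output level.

The input is 15 dB below the -12 dBV threshold.
A 1:1.5 expander multiplies undershoot by 1.5: 15 × 1.5 = 22.5 dB below threshold.
Output = -12 − 22.5 = -34.5 dBV.

-34.5 dBV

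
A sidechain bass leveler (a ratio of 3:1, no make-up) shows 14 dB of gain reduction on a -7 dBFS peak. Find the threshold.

Input is 21 dB above T (since output overshoot × R = input overshoot: (-21 − T)·3 = -7 − T gives T = -28 dBFS).
Check: -28 + (-7 − (-28))/3 = -28 + 7 = -21 dBFS. ✓

-28 dBFS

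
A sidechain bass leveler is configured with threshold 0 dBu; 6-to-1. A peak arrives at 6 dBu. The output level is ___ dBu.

The input is 6 dB above the 0 dBu threshold.
The 6 dB excess becomes 1 dB after 6:1 reduction.
Output = 0 + 1 = 1 dBu.

1 dBu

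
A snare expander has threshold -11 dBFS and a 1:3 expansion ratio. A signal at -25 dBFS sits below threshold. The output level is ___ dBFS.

Below threshold, a 1:3 expander applies gain = (3−1)×(T − x) of attenuation.
(3−1) × 14 = 28 dB, so output = -25 − 28 = -53 dBFS.

-53 dBFS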